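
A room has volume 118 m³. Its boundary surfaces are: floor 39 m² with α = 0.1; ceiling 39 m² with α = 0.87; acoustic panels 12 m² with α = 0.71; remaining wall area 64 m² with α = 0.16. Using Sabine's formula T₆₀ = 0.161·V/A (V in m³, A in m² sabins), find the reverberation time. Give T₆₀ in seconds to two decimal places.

Summing Sᵢαᵢ: 39·0.1 + 39·0.87 + 12·0.71 + 64·0.16 = 56.59 m².
T₆₀ = 0.161·V/A = 0.161·118/56.59 = 0.336 s.

0.34 s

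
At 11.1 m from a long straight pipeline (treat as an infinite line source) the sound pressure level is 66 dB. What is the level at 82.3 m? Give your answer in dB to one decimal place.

57.3 dB

Cylindrical spreading from a line source gives a 10·log₁₀(r₂/r₁) drop.
L₂ = 66 − 10·log₁₀(82.3/11.1) = 66 − 8.701 = 57.30 dB.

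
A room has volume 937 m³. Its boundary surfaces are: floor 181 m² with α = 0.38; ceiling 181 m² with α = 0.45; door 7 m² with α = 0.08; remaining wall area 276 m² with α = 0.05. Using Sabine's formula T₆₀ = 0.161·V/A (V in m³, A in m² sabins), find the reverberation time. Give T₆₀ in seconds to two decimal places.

Summing Sᵢαᵢ: 181·0.38 + 181·0.45 + 7·0.08 + 276·0.05 = 164.59 m².
T₆₀ = 0.161 × 937 / 164.59 = 0.917 s.

0.92 s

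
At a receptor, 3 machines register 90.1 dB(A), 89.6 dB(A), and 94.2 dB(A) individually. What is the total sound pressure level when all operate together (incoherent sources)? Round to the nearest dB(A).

For uncorrelated sources the intensities add, so convert each level to linear form, sum, and take 10·log₁₀ of the total.
Σ 10^(L/10) = 10^(90.1/10) + 10^(89.6/10) + 10^(94.2/10) = 4.566e+09.
L_total = 10·log₁₀(4.566e+09) = 96.59 dB(A).

97 dB(A)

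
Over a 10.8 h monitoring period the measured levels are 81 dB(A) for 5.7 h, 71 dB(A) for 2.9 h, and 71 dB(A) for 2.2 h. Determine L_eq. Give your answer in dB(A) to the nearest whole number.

L_eq = 10·log₁₀[(1/T)·Σ tᵢ·10^(Lᵢ/10)] with T = 10.8 h.
Σ tᵢ·10^(Lᵢ/10) = 5.7·10^(81/10) + 2.9·10^(71/10) + 2.2·10^(71/10) = 7.818e+08.
L_eq = 10·log₁₀(7.818e+08/10.8) = 78.60 dB(A).

79 dB(A)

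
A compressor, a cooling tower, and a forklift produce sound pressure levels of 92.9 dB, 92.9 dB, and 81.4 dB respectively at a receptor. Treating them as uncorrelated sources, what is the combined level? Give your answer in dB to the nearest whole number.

Incoherent sources combine by intensity addition: L_total = 10·log₁₀(Σ 10^(L_i/10)).
Σ 10^(L/10) = 10^(92.9/10) + 10^(92.9/10) + 10^(81.4/10) = 4.038e+09.
L_total = 10·log₁₀(4.038e+09) = 96.06 dB.

96 dB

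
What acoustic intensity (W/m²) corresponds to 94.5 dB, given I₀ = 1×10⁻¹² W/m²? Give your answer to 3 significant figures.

I/I₀ = 10^(94.5/10) = 2.818e+09, so I = 2.818e+09 × 10⁻¹² W/m².

0.00282 W/m²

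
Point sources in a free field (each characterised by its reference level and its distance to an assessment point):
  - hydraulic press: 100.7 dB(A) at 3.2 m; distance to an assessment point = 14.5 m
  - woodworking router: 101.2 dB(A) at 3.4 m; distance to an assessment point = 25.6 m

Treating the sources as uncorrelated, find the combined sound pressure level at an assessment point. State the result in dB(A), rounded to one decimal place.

First find each source's level at the receiver (point-source: −20·log₁₀(r/r_ref)), then combine on an intensity basis.
hydraulic press: 100.7 − 20·log₁₀(14.5/3.2) = 100.7 − 13.12 = 87.58 dB(A).
woodworking router: 101.2 − 20·log₁₀(25.6/3.4) = 101.2 − 17.54 = 83.66 dB(A).
Σ 10^(L/10) = 8.048e+08 → L_total = 10·log₁₀(8.048e+08) = 89.06 dB(A).

89.1 dB(A)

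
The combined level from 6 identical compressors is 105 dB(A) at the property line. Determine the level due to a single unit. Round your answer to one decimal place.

97.2 dB(A)

Dividing the total intensity by 6 lowers the level by 10·log₁₀ 6 = 7.782 dB: L₁ = 105 − 7.782.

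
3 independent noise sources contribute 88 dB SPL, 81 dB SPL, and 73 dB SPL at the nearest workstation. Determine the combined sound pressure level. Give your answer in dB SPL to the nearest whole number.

For uncorrelated sources the intensities add, so convert each level to linear form, sum, and take 10·log₁₀ of the total.
Σ 10^(L/10) = 10^(88/10) + 10^(81/10) + 10^(73/10) = 7.768e+08.
L_total = 10·log₁₀(7.768e+08) = 88.90 dB SPL.

89 dB SPL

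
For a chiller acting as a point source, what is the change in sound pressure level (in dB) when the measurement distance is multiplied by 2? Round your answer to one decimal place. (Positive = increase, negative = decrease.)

-6.0 dB

A point source loses 6 dB per doubling of distance; generally ΔL = −20·log₁₀(r₂/r₁).
ΔL = −20·log₁₀(2) = -6.02 dB.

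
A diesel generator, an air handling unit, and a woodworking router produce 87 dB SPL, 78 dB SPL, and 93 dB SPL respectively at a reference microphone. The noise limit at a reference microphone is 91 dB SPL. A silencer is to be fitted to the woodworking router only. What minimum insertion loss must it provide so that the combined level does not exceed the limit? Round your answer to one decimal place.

4.6 dB

Everything except the woodworking router sums to 10^(87/10) + 10^(78/10) = 5.643e+08 in linear terms, 87.51 dB SPL.
The limit corresponds to 10^(91/10) = 1.259e+09; subtracting the fixed part leaves 6.946e+08 for the woodworking router, i.e. 88.42 dB SPL.
Required insertion loss = 93 − 88.42 = 4.58 dB.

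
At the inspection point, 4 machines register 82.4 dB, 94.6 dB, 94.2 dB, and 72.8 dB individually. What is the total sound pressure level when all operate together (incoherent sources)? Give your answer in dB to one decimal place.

For uncorrelated sources the intensities add, so convert each level to linear form, sum, and take 10·log₁₀ of the total.
Σ 10^(L/10) = 10^(82.4/10) + 10^(94.6/10) + 10^(94.2/10) + 10^(72.8/10) = 5.707e+09.
L_total = 10·log₁₀(5.707e+09) = 97.56 dB.

97.6 dB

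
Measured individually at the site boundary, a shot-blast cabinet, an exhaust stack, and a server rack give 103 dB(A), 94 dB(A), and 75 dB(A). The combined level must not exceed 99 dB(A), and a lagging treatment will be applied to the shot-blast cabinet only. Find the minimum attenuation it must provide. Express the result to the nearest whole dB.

Fixed contribution from the other sources: Σ 10^(L/10) = 10^(94/10) + 10^(75/10) = 2.544e+09 (94.05 dB(A)).
To meet 99 dB(A) overall, the treated shot-blast cabinet may contribute at most 10^(99/10) − 2.544e+09 = 5.400e+09, i.e. 97.32 dB(A).
So the shot-blast cabinet must be reduced from 103 to 97.32 dB(A): IL = 5.68 dB.

6 dB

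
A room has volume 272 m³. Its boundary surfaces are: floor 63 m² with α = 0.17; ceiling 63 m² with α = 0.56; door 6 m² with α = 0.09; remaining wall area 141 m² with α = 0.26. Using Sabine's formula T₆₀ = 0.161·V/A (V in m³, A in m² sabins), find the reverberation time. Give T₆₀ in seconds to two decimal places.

0.53 s

A = Σ Sᵢαᵢ = 63·0.17 + 63·0.56 + 6·0.09 + 141·0.26 = 83.19 m².
T₆₀ = 0.161 × 272 / 83.19 = 0.526 s.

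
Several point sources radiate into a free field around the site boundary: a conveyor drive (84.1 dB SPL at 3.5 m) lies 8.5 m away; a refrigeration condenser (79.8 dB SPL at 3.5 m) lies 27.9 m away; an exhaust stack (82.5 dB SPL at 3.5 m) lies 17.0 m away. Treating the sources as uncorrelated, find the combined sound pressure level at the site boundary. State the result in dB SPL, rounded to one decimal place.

77.2 dB SPL

First find each source's level at the receiver (point-source: −20·log₁₀(r/r_ref)), then combine on an intensity basis.
conveyor drive: 84.1 − 20·log₁₀(8.5/3.5) = 84.1 − 7.71 = 76.39 dB SPL.
refrigeration condenser: 79.8 − 20·log₁₀(27.9/3.5) = 79.8 − 18.03 = 61.77 dB SPL.
exhaust stack: 82.5 − 20·log₁₀(17.0/3.5) = 82.5 − 13.73 = 68.77 dB SPL.
Σ 10^(L/10) = 5.262e+07 → L_total = 10·log₁₀(5.262e+07) = 77.21 dB SPL.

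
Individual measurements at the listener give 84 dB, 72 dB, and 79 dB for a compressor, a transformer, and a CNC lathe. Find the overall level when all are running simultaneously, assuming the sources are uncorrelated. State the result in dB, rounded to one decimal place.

85.4 dB

Incoherent sources combine by intensity addition: L_total = 10·log₁₀(Σ 10^(L_i/10)).
Σ 10^(L/10) = 10^(84/10) + 10^(72/10) + 10^(79/10) = 3.465e+08.
L_total = 10·log₁₀(3.465e+08) = 85.40 dB.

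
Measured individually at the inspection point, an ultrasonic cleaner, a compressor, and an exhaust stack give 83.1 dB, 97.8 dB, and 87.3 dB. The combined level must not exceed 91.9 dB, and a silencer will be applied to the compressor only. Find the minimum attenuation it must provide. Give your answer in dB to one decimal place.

8.7 dB

Everything except the compressor sums to 10^(83.1/10) + 10^(87.3/10) = 7.412e+08 in linear terms, 88.70 dB.
The limit corresponds to 10^(91.9/10) = 1.549e+09; subtracting the fixed part leaves 8.076e+08 for the compressor, i.e. 89.07 dB.
Required insertion loss = 97.8 − 89.07 = 8.73 dB.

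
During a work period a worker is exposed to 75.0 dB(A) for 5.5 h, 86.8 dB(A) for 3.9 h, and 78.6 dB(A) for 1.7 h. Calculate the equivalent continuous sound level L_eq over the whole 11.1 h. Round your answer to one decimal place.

82.9 dB(A)

The energy average is taken in the linear domain: L_eq = 10·log₁₀[(Σ tᵢ·10^(Lᵢ/10))/T], T = 11.1 h.
Σ tᵢ·10^(Lᵢ/10) = 5.5·10^(75.0/10) + 3.9·10^(86.8/10) + 1.7·10^(78.6/10) = 2.164e+09.
L_eq = 10·log₁₀(2.164e+09/11.1) = 82.90 dB(A).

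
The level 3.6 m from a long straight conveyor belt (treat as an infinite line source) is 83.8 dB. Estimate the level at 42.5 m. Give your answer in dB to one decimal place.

Cylindrical spreading from a line source gives a 10·log₁₀(r₂/r₁) drop.
L₂ = 83.8 − 10·log₁₀(42.5/3.6) = 83.8 − 10.721 = 73.08 dB.

73.1 dB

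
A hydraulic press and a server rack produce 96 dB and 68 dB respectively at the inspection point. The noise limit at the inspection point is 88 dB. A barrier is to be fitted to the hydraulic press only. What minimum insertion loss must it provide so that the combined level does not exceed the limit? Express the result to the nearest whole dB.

Fixed contribution from the other source: Σ 10^(L/10) = 10^(68/10) = 6.310e+06 (68.00 dB).
To meet 88 dB overall, the treated hydraulic press may contribute at most 10^(88/10) − 6.310e+06 = 6.246e+08, i.e. 87.96 dB.
So the hydraulic press must be reduced from 96 to 87.96 dB: IL = 8.04 dB.

8 dB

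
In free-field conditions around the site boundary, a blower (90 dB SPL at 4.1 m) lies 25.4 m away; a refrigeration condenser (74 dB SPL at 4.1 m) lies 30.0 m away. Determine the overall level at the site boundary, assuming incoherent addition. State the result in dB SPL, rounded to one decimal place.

74.2 dB SPL

First find each source's level at the receiver (point-source: −20·log₁₀(r/r_ref)), then combine on an intensity basis.
blower: 90 − 20·log₁₀(25.4/4.1) = 90 − 15.84 = 74.16 dB SPL.
refrigeration condenser: 74 − 20·log₁₀(30.0/4.1) = 74 − 17.29 = 56.71 dB SPL.
Σ 10^(L/10) = 2.652e+07 → L_total = 10·log₁₀(2.652e+07) = 74.24 dB SPL.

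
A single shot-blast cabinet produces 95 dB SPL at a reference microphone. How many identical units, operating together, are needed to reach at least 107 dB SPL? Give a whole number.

The shortfall is 107 − 95 = 12.0 dB, and N units add 10·log₁₀ N, so need 10·log₁₀ N ≥ 12.0.
N ≥ 10^(12.0/10) = 15.849, so N = 16.

16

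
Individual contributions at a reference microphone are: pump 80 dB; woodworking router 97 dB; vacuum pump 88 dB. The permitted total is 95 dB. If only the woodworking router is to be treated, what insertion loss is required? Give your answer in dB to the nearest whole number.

Everything except the woodworking router sums to 10^(80/10) + 10^(88/10) = 7.310e+08 in linear terms, 88.64 dB.
To meet 95 dB overall, the treated woodworking router may contribute at most 10^(95/10) − 7.310e+08 = 2.431e+09, i.e. 93.86 dB.
So the woodworking router must be reduced from 97 to 93.86 dB: IL = 3.14 dB.

3 dB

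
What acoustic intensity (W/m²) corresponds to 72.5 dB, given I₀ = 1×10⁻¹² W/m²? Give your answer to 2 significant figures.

1.8e-05 W/m²

L = 10·log₁₀(I/I₀) ⇒ I = I₀·10^(L/10) = 10⁻¹² × 10^7.25.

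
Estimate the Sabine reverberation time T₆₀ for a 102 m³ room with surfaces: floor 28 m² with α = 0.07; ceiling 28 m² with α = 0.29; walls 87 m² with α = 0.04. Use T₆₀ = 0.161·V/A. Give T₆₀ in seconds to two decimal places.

1.21 s

Total absorption A = 28·0.07 + 28·0.29 + 87·0.04 = 13.56 m² sabins.
T₆₀ = 0.161 × 102 / 13.56 = 1.211 s.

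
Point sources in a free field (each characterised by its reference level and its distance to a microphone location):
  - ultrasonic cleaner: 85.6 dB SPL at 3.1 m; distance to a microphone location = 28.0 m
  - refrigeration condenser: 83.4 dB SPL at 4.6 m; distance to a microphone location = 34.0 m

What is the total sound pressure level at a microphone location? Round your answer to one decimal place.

Propagate each source to the receiver with L = L_ref − 20·log₁₀(r/r_ref), then add intensities.
ultrasonic cleaner: 85.6 − 20·log₁₀(28.0/3.1) = 85.6 − 19.12 = 66.48 dB SPL.
refrigeration condenser: 83.4 − 20·log₁₀(34.0/4.6) = 83.4 − 17.37 = 66.03 dB SPL.
Σ 10^(L/10) = 8.455e+06 → L_total = 10·log₁₀(8.455e+06) = 69.27 dB SPL.

69.3 dB SPL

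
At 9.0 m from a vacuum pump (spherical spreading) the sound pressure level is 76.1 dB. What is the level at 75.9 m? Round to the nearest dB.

For a point source, L₂ = L₁ − 20·log₁₀(r₂/r₁).
L₂ = 76.1 − 20·log₁₀(75.9/9.0) = 76.1 − 18.520 = 57.58 dB.

58 dB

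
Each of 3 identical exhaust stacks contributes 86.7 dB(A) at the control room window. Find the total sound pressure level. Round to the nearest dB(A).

L_total = L₁ + 10·log₁₀ N for N identical incoherent sources.
L_total = 86.7 + 10·log₁₀(3) = 86.7 + 4.771 = 91.47 dB(A).

91 dB(A)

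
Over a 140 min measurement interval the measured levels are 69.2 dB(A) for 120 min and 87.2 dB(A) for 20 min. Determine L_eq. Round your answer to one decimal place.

79.1 dB(A)

L_eq = 10·log₁₀[(1/T)·Σ tᵢ·10^(Lᵢ/10)] with T = 140 min.
Σ tᵢ·10^(Lᵢ/10) = 120·10^(69.2/10) + 20·10^(87.2/10) = 1.149e+10.
L_eq = 10·log₁₀(1.149e+10/140) = 79.14 dB(A).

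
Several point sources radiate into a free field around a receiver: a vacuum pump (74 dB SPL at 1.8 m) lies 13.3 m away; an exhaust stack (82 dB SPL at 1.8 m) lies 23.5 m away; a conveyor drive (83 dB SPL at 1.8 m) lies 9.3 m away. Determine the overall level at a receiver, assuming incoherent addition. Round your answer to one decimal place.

69.5 dB SPL

First find each source's level at the receiver (point-source: −20·log₁₀(r/r_ref)), then combine on an intensity basis.
vacuum pump: 74 − 20·log₁₀(13.3/1.8) = 74 − 17.37 = 56.63 dB SPL.
exhaust stack: 82 − 20·log₁₀(23.5/1.8) = 82 − 22.32 = 59.68 dB SPL.
conveyor drive: 83 − 20·log₁₀(9.3/1.8) = 83 − 14.26 = 68.74 dB SPL.
Σ 10^(L/10) = 8.864e+06 → L_total = 10·log₁₀(8.864e+06) = 69.48 dB SPL.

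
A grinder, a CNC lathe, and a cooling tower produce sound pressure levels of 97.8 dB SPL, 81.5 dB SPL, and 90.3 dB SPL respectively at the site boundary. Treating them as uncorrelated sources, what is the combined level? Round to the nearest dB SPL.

99 dB SPL

For uncorrelated sources the intensities add, so convert each level to linear form, sum, and take 10·log₁₀ of the total.
Σ 10^(L/10) = 10^(97.8/10) + 10^(81.5/10) + 10^(90.3/10) = 7.238e+09.
L_total = 10·log₁₀(7.238e+09) = 98.60 dB SPL.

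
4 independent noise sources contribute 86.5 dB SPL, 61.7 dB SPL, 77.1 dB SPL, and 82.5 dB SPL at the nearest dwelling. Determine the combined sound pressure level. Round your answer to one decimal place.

Incoherent sources combine by intensity addition: L_total = 10·log₁₀(Σ 10^(L_i/10)).
Σ 10^(L/10) = 10^(86.5/10) + 10^(61.7/10) + 10^(77.1/10) + 10^(82.5/10) = 6.773e+08.
L_total = 10·log₁₀(6.773e+08) = 88.31 dB SPL.

88.3 dB SPL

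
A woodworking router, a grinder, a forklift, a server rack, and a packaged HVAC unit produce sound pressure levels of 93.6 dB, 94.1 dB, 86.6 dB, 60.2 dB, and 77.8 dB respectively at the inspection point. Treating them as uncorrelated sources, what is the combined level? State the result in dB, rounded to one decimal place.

97.3 dB

Incoherent sources combine by intensity addition: L_total = 10·log₁₀(Σ 10^(L_i/10)).
Σ 10^(L/10) = 10^(93.6/10) + 10^(94.1/10) + 10^(86.6/10) + 10^(60.2/10) + 10^(77.8/10) = 5.380e+09.
L_total = 10·log₁₀(5.380e+09) = 97.31 dB.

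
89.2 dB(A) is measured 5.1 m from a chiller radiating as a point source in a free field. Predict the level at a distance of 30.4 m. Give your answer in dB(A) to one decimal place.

73.7 dB(A)

For a point source, L₂ = L₁ − 20·log₁₀(r₂/r₁).
L₂ = 89.2 − 20·log₁₀(30.4/5.1) = 89.2 − 15.506 = 73.69 dB(A).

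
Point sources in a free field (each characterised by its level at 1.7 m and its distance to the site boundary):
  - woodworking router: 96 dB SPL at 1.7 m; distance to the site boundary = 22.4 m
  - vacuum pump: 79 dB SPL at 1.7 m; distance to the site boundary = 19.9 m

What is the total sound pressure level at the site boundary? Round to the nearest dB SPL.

74 dB SPL

First find each source's level at the receiver (point-source: −20·log₁₀(r/r_ref)), then combine on an intensity basis.
woodworking router: 96 − 20·log₁₀(22.4/1.7) = 96 − 22.40 = 73.60 dB SPL.
vacuum pump: 79 − 20·log₁₀(19.9/1.7) = 79 − 21.37 = 57.63 dB SPL.
Σ 10^(L/10) = 2.351e+07 → L_total = 10·log₁₀(2.351e+07) = 73.71 dB SPL.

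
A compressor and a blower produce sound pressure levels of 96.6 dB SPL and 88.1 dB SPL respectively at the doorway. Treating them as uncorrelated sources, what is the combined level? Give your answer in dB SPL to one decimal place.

Incoherent sources combine by intensity addition: L_total = 10·log₁₀(Σ 10^(L_i/10)).
Σ 10^(L/10) = 10^(96.6/10) + 10^(88.1/10) = 5.217e+09.
L_total = 10·log₁₀(5.217e+09) = 97.17 dB SPL.

97.2 dB SPL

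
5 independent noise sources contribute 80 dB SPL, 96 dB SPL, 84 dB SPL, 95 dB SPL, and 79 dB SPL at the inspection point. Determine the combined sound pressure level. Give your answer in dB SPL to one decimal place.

Incoherent sources combine by intensity addition: L_total = 10·log₁₀(Σ 10^(L_i/10)).
Σ 10^(L/10) = 10^(80/10) + 10^(96/10) + 10^(84/10) + 10^(95/10) + 10^(79/10) = 7.574e+09.
L_total = 10·log₁₀(7.574e+09) = 98.79 dB SPL.

98.8 dB SPL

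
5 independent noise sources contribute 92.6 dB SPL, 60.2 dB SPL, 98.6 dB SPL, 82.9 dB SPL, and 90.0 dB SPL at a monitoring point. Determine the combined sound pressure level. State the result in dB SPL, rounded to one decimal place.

100.1 dB SPL

Incoherent sources combine by intensity addition: L_total = 10·log₁₀(Σ 10^(L_i/10)).
Σ 10^(L/10) = 10^(92.6/10) + 10^(60.2/10) + 10^(98.6/10) + 10^(82.9/10) + 10^(90.0/10) = 1.026e+10.
L_total = 10·log₁₀(1.026e+10) = 100.11 dB SPL.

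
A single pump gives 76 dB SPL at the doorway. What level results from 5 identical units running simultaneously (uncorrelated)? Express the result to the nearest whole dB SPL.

83 dB SPL

With 5 equal, uncorrelated contributions the intensity is 5× that of one unit, giving a rise of 10·log₁₀ 5.
L_total = 76 + 10·log₁₀(5) = 76 + 6.990 = 82.99 dB SPL.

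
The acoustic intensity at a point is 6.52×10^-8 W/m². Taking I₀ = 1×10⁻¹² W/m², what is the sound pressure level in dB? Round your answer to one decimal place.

48.1 dB

Dividing by I₀ shifts the exponent by 12: I/I₀ = 6.52×10^4.
L = 10·(0.8142 + 4) = 48.14 dB.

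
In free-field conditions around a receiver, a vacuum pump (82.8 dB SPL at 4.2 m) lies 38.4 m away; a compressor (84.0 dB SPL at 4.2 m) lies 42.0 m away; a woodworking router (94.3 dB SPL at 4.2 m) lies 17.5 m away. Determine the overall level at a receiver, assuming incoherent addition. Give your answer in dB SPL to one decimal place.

82.0 dB SPL

Apply inverse-square spreading to bring every level to the receiver, then sum 10^(L/10).
vacuum pump: 82.8 − 20·log₁₀(38.4/4.2) = 82.8 − 19.22 = 63.58 dB SPL.
compressor: 84.0 − 20·log₁₀(42.0/4.2) = 84.0 − 20.00 = 64.00 dB SPL.
woodworking router: 94.3 − 20·log₁₀(17.5/4.2) = 94.3 − 12.40 = 81.90 dB SPL.
Σ 10^(L/10) = 1.598e+08 → L_total = 10·log₁₀(1.598e+08) = 82.04 dB SPL.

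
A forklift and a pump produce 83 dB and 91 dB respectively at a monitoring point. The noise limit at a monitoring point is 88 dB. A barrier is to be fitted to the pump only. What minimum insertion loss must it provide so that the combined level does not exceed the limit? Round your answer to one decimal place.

Everything except the pump sums to 10^(83/10) = 1.995e+08 in linear terms, 83.00 dB.
The limit corresponds to 10^(88/10) = 6.310e+08; subtracting the fixed part leaves 4.314e+08 for the pump, i.e. 86.35 dB.
Required insertion loss = 91 − 86.35 = 4.65 dB.

4.7 dB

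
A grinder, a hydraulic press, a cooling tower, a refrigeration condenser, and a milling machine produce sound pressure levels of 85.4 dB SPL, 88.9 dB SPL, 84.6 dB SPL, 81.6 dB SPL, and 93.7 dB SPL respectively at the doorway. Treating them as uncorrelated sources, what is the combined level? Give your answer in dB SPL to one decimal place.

For uncorrelated sources the intensities add, so convert each level to linear form, sum, and take 10·log₁₀ of the total.
Σ 10^(L/10) = 10^(85.4/10) + 10^(88.9/10) + 10^(84.6/10) + 10^(81.6/10) + 10^(93.7/10) = 3.900e+09.
L_total = 10·log₁₀(3.900e+09) = 95.91 dB SPL.

95.9 dB SPL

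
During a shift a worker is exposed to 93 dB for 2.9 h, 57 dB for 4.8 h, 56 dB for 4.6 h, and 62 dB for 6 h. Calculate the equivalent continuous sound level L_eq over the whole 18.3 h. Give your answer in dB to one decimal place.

85.0 dB

L_eq = 10·log₁₀[(1/T)·Σ tᵢ·10^(Lᵢ/10)] with T = 18.3 h.
Σ tᵢ·10^(Lᵢ/10) = 2.9·10^(93/10) + 4.8·10^(57/10) + 4.6·10^(56/10) + 6·10^(62/10) = 5.800e+09.
L_eq = 10·log₁₀(5.800e+09/18.3) = 85.01 dB.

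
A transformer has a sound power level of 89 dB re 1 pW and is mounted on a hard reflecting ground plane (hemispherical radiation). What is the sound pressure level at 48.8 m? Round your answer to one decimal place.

L_p = L_w − 10·log₁₀(2π·r²) with r = 48.8 m.
2π·r² = 1.496e+04 m², 10·log₁₀ of that is 41.750 dB.
L_p = 89 − 41.750 = 47.25 dB.

47.2 dB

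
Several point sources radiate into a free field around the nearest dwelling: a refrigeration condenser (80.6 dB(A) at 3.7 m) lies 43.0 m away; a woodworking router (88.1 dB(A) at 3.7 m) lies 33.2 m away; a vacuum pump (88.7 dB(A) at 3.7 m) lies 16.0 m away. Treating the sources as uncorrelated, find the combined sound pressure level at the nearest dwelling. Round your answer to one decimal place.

76.9 dB(A)

First find each source's level at the receiver (point-source: −20·log₁₀(r/r_ref)), then combine on an intensity basis.
refrigeration condenser: 80.6 − 20·log₁₀(43.0/3.7) = 80.6 − 21.31 = 59.29 dB(A).
woodworking router: 88.1 − 20·log₁₀(33.2/3.7) = 88.1 − 19.06 = 69.04 dB(A).
vacuum pump: 88.7 − 20·log₁₀(16.0/3.7) = 88.7 − 12.72 = 75.98 dB(A).
Σ 10^(L/10) = 4.851e+07 → L_total = 10·log₁₀(4.851e+07) = 76.86 dB(A).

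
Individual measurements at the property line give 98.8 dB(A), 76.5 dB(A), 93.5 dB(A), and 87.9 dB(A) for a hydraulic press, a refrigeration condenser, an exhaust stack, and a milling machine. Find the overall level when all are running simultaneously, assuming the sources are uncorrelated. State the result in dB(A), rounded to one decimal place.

100.2 dB(A)

Incoherent sources combine by intensity addition: L_total = 10·log₁₀(Σ 10^(L_i/10)).
Σ 10^(L/10) = 10^(98.8/10) + 10^(76.5/10) + 10^(93.5/10) + 10^(87.9/10) = 1.049e+10.
L_total = 10·log₁₀(1.049e+10) = 100.21 dB(A).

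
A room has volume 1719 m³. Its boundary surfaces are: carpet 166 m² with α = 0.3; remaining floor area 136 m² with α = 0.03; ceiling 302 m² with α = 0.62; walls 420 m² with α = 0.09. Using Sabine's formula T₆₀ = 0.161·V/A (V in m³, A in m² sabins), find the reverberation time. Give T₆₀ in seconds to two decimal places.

0.99 s

Summing Sᵢαᵢ: 166·0.3 + 136·0.03 + 302·0.62 + 420·0.09 = 278.92 m².
T₆₀ = 0.161·V/A = 0.161·1719/278.92 = 0.992 s.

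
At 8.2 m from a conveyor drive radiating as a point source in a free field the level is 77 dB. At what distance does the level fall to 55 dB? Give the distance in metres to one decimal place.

Point-source spreading drops the level by 20·log₁₀(r₂/r₁); inverting, r₂/r₁ = 10^(ΔL/20).
r₂ = 8.2·10^((77−55)/20) = 8.2·10^(22.0/20) = 103.23 m.

103.2 m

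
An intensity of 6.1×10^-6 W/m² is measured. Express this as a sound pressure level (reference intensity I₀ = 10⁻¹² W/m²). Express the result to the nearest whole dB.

L = 10·log₁₀(I/I₀) = 10·log₁₀(6.1×10^-6/10⁻¹²) = 10·log₁₀(6.1×10^6).
L = 10·(0.7853 + 6) = 67.85 dB.

68 dB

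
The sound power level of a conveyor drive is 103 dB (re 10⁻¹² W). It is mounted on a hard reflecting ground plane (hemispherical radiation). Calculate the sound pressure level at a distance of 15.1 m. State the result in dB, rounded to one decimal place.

Free-field hemispherical radiation: L_p = L_w − 10·log₁₀(2π·r²), r = 15.1 m.
2π·r² = 1433 m², 10·log₁₀ of that is 31.561 dB.
L_p = 103 − 31.561 = 71.44 dB.

71.4 dB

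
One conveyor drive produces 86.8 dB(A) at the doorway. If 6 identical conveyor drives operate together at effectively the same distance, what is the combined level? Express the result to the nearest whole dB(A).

N identical incoherent sources raise the level by 10·log₁₀ N.
L_total = 86.8 + 10·log₁₀(6) = 86.8 + 7.782 = 94.58 dB(A).

95 dB(A)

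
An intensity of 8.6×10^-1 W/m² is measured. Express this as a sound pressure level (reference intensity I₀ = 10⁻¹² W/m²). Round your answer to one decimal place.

119.3 dB

L = 10·log₁₀(I/I₀) = 10·log₁₀(8.6×10^-1/10⁻¹²) = 10·log₁₀(8.6×10^11).
L = 10·(0.9345 + 11) = 119.34 dB.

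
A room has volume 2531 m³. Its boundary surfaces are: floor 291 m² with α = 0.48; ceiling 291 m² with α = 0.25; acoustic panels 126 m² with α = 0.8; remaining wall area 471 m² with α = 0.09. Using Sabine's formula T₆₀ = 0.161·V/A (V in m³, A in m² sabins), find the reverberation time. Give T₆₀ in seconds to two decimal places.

1.15 s

Summing Sᵢαᵢ: 291·0.48 + 291·0.25 + 126·0.8 + 471·0.09 = 355.62 m².
T₆₀ = 0.161 × 2531 / 355.62 = 1.146 s.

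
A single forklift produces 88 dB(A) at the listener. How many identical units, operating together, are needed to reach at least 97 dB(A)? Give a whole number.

Need L₁ + 10·log₁₀ N ≥ 97, i.e. log₁₀ N ≥ 0.90.
N ≥ 10^(9.0/10) = 7.943, so N = 8.

8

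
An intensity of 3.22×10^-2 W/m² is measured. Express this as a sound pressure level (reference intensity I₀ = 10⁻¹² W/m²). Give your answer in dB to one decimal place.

I/I₀ = 3.22×10^-2/10⁻¹² = 3.22×10^10, and L = 10·log₁₀(I/I₀).
L = 10·(0.5079 + 10) = 105.08 dB.

105.1 dB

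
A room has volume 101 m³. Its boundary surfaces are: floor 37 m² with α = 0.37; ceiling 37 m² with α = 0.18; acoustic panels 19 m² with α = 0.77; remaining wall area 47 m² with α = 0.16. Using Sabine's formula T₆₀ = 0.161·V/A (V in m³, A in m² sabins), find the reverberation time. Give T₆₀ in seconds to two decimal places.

0.38 s

A = Σ Sᵢαᵢ = 37·0.37 + 37·0.18 + 19·0.77 + 47·0.16 = 42.50 m².
T₆₀ = 0.161 × 101 / 42.50 = 0.383 s.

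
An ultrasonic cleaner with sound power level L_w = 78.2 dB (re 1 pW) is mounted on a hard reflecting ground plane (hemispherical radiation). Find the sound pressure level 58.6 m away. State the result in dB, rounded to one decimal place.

34.9 dB

The power spreads over a hemisphere of area 2π·r², so L_p = L_w − 10·log₁₀(2π·r²).
2π·r² = 2.158e+04 m², 10·log₁₀ of that is 43.340 dB.
L_p = 78.2 − 43.340 = 34.86 dB.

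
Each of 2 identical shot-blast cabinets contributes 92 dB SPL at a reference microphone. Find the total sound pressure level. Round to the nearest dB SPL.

With 2 equal, uncorrelated contributions the intensity is 2× that of one unit, giving a rise of 10·log₁₀ 2.
L_total = 92 + 10·log₁₀(2) = 92 + 3.010 = 95.01 dB SPL.

95 dB SPL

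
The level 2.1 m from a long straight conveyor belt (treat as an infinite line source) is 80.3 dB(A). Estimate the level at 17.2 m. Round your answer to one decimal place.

71.2 dB(A)

For a line source, L₂ = L₁ − 10·log₁₀(r₂/r₁).
L₂ = 80.3 − 10·log₁₀(17.2/2.1) = 80.3 − 9.133 = 71.17 dB(A).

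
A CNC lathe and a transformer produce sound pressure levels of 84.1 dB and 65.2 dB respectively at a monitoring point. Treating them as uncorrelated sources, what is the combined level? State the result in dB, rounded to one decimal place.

84.2 dB

Incoherent sources combine by intensity addition: L_total = 10·log₁₀(Σ 10^(L_i/10)).
Σ 10^(L/10) = 10^(84.1/10) + 10^(65.2/10) = 2.604e+08.
L_total = 10·log₁₀(2.604e+08) = 84.16 dB.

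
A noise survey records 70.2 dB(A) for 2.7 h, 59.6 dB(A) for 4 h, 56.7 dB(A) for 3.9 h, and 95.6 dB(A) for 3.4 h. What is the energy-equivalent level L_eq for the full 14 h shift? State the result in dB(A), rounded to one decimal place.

89.5 dB(A)

The energy average is taken in the linear domain: L_eq = 10·log₁₀[(Σ tᵢ·10^(Lᵢ/10))/T], T = 14 h.
Σ tᵢ·10^(Lᵢ/10) = 2.7·10^(70.2/10) + 4·10^(59.6/10) + 3.9·10^(56.7/10) + 3.4·10^(95.6/10) = 1.238e+10.
L_eq = 10·log₁₀(1.238e+10/14) = 89.47 dB(A).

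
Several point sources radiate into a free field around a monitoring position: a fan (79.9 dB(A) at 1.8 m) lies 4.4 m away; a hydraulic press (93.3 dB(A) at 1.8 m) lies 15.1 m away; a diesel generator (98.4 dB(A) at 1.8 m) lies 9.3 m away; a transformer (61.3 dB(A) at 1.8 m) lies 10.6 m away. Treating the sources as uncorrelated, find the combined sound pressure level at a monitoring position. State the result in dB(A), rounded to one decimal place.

First find each source's level at the receiver (point-source: −20·log₁₀(r/r_ref)), then combine on an intensity basis.
fan: 79.9 − 20·log₁₀(4.4/1.8) = 79.9 − 7.76 = 72.14 dB(A).
hydraulic press: 93.3 − 20·log₁₀(15.1/1.8) = 93.3 − 18.47 = 74.83 dB(A).
diesel generator: 98.4 − 20·log₁₀(9.3/1.8) = 98.4 − 14.26 = 84.14 dB(A).
transformer: 61.3 − 20·log₁₀(10.6/1.8) = 61.3 − 15.40 = 45.90 dB(A).
Σ 10^(L/10) = 3.059e+08 → L_total = 10·log₁₀(3.059e+08) = 84.86 dB(A).

84.9 dB(A)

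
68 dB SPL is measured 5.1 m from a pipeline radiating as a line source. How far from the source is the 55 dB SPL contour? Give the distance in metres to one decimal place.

101.8 m

For a line source L₁ − L₂ = 10·log₁₀(r₂/r₁), so r₂ = r₁·10^((L₁−L₂)/10).
r₂ = 5.1·10^((68−55)/10) = 5.1·10^(13.0/10) = 101.76 m.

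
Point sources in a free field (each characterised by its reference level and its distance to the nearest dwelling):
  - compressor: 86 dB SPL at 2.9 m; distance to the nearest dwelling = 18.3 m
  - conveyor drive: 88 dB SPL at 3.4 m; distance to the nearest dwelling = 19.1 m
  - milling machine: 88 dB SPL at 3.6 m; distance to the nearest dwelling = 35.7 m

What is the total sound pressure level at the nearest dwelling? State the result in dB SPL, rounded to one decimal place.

75.6 dB SPL

Propagate each source to the receiver with L = L_ref − 20·log₁₀(r/r_ref), then add intensities.
compressor: 86 − 20·log₁₀(18.3/2.9) = 86 − 16.00 = 70.00 dB SPL.
conveyor drive: 88 − 20·log₁₀(19.1/3.4) = 88 − 14.99 = 73.01 dB SPL.
milling machine: 88 − 20·log₁₀(35.7/3.6) = 88 − 19.93 = 68.07 dB SPL.
Σ 10^(L/10) = 3.641e+07 → L_total = 10·log₁₀(3.641e+07) = 75.61 dB SPL.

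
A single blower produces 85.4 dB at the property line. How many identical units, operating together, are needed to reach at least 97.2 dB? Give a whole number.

Need L₁ + 10·log₁₀ N ≥ 97.2, i.e. log₁₀ N ≥ 1.18.
N ≥ 10^(11.8/10) = 15.136, so N = 16.

16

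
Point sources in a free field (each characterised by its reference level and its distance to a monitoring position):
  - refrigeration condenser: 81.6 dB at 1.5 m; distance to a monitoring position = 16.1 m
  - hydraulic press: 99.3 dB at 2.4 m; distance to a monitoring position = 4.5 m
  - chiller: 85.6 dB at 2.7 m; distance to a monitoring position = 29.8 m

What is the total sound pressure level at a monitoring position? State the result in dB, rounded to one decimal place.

93.8 dB

First find each source's level at the receiver (point-source: −20·log₁₀(r/r_ref)), then combine on an intensity basis.
refrigeration condenser: 81.6 − 20·log₁₀(16.1/1.5) = 81.6 − 20.61 = 60.99 dB.
hydraulic press: 99.3 − 20·log₁₀(4.5/2.4) = 99.3 − 5.46 = 93.84 dB.
chiller: 85.6 − 20·log₁₀(29.8/2.7) = 85.6 − 20.86 = 64.74 dB.
Σ 10^(L/10) = 2.425e+09 → L_total = 10·log₁₀(2.425e+09) = 93.85 dB.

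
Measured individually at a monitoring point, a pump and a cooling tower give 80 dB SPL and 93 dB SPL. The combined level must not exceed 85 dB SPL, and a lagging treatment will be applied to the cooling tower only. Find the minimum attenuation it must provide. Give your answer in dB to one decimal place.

9.7 dB

The untreated sources together contribute 10^(80/10) = 1.000e+08, i.e. 80.00 dB SPL.
The limit corresponds to 10^(85/10) = 3.162e+08; subtracting the fixed part leaves 2.162e+08 for the cooling tower, i.e. 83.35 dB SPL.
So the cooling tower must be reduced from 93 to 83.35 dB SPL: IL = 9.65 dB.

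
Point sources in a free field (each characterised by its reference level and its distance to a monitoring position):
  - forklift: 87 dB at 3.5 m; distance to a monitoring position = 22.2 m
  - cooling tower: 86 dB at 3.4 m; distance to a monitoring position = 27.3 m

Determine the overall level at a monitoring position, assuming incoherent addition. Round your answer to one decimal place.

72.7 dB

Propagate each source to the receiver with L = L_ref − 20·log₁₀(r/r_ref), then add intensities.
forklift: 87 − 20·log₁₀(22.2/3.5) = 87 − 16.05 = 70.95 dB.
cooling tower: 86 − 20·log₁₀(27.3/3.4) = 86 − 18.09 = 67.91 dB.
Σ 10^(L/10) = 1.863e+07 → L_total = 10·log₁₀(1.863e+07) = 72.70 dB.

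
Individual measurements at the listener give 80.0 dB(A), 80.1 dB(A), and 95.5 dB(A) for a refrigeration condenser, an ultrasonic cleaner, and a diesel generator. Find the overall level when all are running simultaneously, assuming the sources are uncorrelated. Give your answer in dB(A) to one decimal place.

95.7 dB(A)

For uncorrelated sources the intensities add, so convert each level to linear form, sum, and take 10·log₁₀ of the total.
Σ 10^(L/10) = 10^(80.0/10) + 10^(80.1/10) + 10^(95.5/10) = 3.750e+09.
L_total = 10·log₁₀(3.750e+09) = 95.74 dB(A).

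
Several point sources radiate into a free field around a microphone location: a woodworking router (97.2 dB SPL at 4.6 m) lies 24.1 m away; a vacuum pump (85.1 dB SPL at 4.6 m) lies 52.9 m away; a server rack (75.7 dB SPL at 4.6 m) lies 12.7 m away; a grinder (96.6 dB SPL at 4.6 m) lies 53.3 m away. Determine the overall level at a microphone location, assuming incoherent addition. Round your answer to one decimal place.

Apply inverse-square spreading to bring every level to the receiver, then sum 10^(L/10).
woodworking router: 97.2 − 20·log₁₀(24.1/4.6) = 97.2 − 14.39 = 82.81 dB SPL.
vacuum pump: 85.1 − 20·log₁₀(52.9/4.6) = 85.1 − 21.21 = 63.89 dB SPL.
server rack: 75.7 − 20·log₁₀(12.7/4.6) = 75.7 − 8.82 = 66.88 dB SPL.
grinder: 96.6 − 20·log₁₀(53.3/4.6) = 96.6 − 21.28 = 75.32 dB SPL.
Σ 10^(L/10) = 2.326e+08 → L_total = 10·log₁₀(2.326e+08) = 83.67 dB SPL.

83.7 dB SPL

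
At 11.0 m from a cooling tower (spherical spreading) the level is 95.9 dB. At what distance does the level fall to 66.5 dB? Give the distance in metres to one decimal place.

For a point source L₁ − L₂ = 20·log₁₀(r₂/r₁), so r₂ = r₁·10^((L₁−L₂)/20).
r₂ = 11.0·10^((95.9−66.5)/20) = 11.0·10^(29.4/20) = 324.63 m.

324.6 m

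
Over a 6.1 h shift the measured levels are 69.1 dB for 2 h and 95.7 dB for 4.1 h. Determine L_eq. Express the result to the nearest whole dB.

Weight each interval's intensity by its duration and average over T = 6.1 h:
Σ tᵢ·10^(Lᵢ/10) = 2·10^(69.1/10) + 4.1·10^(95.7/10) = 1.525e+10.
L_eq = 10·log₁₀(1.525e+10/6.1) = 93.98 dB.

94 dB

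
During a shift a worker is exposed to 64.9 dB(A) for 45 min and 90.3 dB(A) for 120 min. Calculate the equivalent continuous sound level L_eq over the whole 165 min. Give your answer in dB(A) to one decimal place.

88.9 dB(A)

The energy average is taken in the linear domain: L_eq = 10·log₁₀[(Σ tᵢ·10^(Lᵢ/10))/T], T = 165 min.
Σ tᵢ·10^(Lᵢ/10) = 45·10^(64.9/10) + 120·10^(90.3/10) = 1.287e+11.
L_eq = 10·log₁₀(1.287e+11/165) = 88.92 dB(A).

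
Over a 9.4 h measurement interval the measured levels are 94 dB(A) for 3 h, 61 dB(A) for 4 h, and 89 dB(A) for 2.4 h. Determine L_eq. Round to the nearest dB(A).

Weight each interval's intensity by its duration and average over T = 9.4 h:
Σ tᵢ·10^(Lᵢ/10) = 3·10^(94/10) + 4·10^(61/10) + 2.4·10^(89/10) = 9.447e+09.
L_eq = 10·log₁₀(9.447e+09/9.4) = 90.02 dB(A).

90 dB(A)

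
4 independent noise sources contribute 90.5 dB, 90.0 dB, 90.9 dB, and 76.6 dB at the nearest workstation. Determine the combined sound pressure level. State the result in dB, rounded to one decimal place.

For uncorrelated sources the intensities add, so convert each level to linear form, sum, and take 10·log₁₀ of the total.
Σ 10^(L/10) = 10^(90.5/10) + 10^(90.0/10) + 10^(90.9/10) + 10^(76.6/10) = 3.398e+09.
L_total = 10·log₁₀(3.398e+09) = 95.31 dB.

95.3 dB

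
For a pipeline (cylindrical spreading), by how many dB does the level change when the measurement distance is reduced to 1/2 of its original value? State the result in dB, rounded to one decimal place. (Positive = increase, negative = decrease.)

With cylindrical spreading the level changes by −10·log₁₀(r₂/r₁).
ΔL = −10·log₁₀(0.5) = +3.01 dB.

+3.0 dB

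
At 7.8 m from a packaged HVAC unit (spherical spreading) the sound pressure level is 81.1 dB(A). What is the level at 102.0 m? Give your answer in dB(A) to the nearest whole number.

59 dB(A)

For a point source, L₂ = L₁ − 20·log₁₀(r₂/r₁).
L₂ = 81.1 − 20·log₁₀(102.0/7.8) = 81.1 − 22.330 = 58.77 dB(A).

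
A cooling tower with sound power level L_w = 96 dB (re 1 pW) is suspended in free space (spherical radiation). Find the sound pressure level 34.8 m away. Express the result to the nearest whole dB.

L_p = L_w − 10·log₁₀(4π·r²) with r = 34.8 m.
4π·r² = 1.522e+04 m², 10·log₁₀ of that is 41.824 dB.
L_p = 96 − 41.824 = 54.18 dB.

54 dB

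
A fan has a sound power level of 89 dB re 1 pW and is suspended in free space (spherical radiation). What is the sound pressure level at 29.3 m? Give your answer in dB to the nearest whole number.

The power spreads over a sphere of area 4π·r², so L_p = L_w − 10·log₁₀(4π·r²).
4π·r² = 1.079e+04 m², 10·log₁₀ of that is 40.329 dB.
L_p = 89 − 40.329 = 48.67 dB.

49 dB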